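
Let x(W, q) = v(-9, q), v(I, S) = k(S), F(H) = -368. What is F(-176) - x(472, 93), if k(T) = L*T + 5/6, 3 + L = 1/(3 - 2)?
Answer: -1097/6 ≈ -182.83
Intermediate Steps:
L = -2 (L = -3 + 1/(3 - 2) = -3 + 1/1 = -3 + 1 = -2)
k(T) = 5/6 - 2*T (k(T) = -2*T + 5/6 = 5/6 - 2*T)
v(I, S) = 5/6 - 2*S
x(W, q) = 5/6 - 2*q
F(-176) - x(472, 93) = -368 - (5/6 - 2*93) = -368 - (5/6 - 186) = -368 - 1*(-1111/6) = -368 + 1111/6 = -1097/6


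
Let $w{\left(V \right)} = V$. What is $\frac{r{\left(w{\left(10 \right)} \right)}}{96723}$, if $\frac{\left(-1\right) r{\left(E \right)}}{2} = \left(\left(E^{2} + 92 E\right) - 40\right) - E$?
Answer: $- \frac{1940}{96723} \approx -0.020057$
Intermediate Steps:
$r{\left(E \right)} = 80 - 182 E - 2 E^{2}$ ($r{\left(E \right)} = - 2 \left(\left(\left(E^{2} + 92 E\right) - 40\right) - E\right) = - 2 \left(\left(-40 + E^{2} + 92 E\right) - E\right) = - 2 \left(-40 + E^{2} + 91 E\right) = 80 - 182 E - 2 E^{2}$)
$\frac{r{\left(w{\left(10 \right)} \right)}}{96723} = \frac{80 - 1820 - 2 \cdot 10^{2}}{96723} = \left(80 - 1820 - 200\right) \frac{1}{96723} = \left(-1940\right) \frac{1}{96723} = - \frac{1940}{96723}$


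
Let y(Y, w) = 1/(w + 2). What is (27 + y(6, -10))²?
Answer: 46225/64 ≈ 722.27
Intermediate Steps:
y(Y, w) = 1/(2 + w)
(27 + y(6, -10))² = (27 + 1/(2 - 10))² = (27 + 1/(-8))² = (27 - ⅛)² = (215/8)² = 46225/64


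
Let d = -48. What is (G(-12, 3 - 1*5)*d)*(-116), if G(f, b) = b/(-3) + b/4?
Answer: 928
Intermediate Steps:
G(f, b) = -b/12 (G(f, b) = b*(-⅓) + b*(¼) = -b/3 + b/4 = -b/12)
(G(-12, 3 - 1*5)*d)*(-116) = (-(3 - 1*5)/12*(-48))*(-116) = (-(3 - 5)/12*(-48))*(-116) = (-1/12*(-2)*(-48))*(-116) = ((⅙)*(-48))*(-116) = -8*(-116) = 928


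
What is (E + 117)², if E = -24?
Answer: 8649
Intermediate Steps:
(E + 117)² = (-24 + 117)² = 93² = 8649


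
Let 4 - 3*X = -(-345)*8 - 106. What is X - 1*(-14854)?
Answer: 41912/3 ≈ 13971.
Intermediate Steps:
X = -2650/3 (X = 4/3 - (-(-345)*8 - 106)/3 = 4/3 - (-69*(-40) - 106)/3 = 4/3 - (2760 - 106)/3 = 4/3 - ⅓*2654 = 4/3 - 2654/3 = -2650/3 ≈ -883.33)
X - 1*(-14854) = -2650/3 - 1*(-14854) = -2650/3 + 14854 = 41912/3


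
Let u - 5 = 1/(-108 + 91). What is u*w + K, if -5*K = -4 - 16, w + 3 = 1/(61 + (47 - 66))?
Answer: -182/17 ≈ -10.706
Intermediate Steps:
w = -125/42 (w = -3 + 1/(61 + (47 - 66)) = -3 + 1/(61 - 19) = -3 + 1/42 = -125/42 ≈ -2.9762)
K = 4 (K = -(-4 - 16)/5 = -1/5*(-20) = 4)
u = 84/17 (u = 5 + 1/(-108 + 91) = 5 + 1/(-17) = 5 - 1/17 = 84/17 ≈ 4.9412)
u*w + K = (84/17)*(-125/42) + 4 = -250/17 + 4 = -182/17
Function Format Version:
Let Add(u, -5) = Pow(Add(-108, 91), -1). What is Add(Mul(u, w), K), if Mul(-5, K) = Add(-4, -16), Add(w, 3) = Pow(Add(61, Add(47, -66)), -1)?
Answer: Rational(-182, 17) ≈ -10.706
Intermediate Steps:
w = Rational(-125, 42) (w = Add(-3, Pow(Add(61, Add(47, -66)), -1)) = Add(-3, Pow(Add(61, -19), -1)) = Add(-3, Pow(42, -1)) = Add(-3, Rational(1, 42)) = Rational(-125, 42) ≈ -2.9762)
K = 4 (K = Mul(Rational(-1, 5), Add(-4, -16)) = Mul(Rational(-1, 5), -20) = 4)
u = Rational(84, 17) (u = Add(5, Pow(Add(-108, 91), -1)) = Add(5, Pow(-17, -1)) = Add(5, Rational(-1, 17)) = Rational(84, 17) ≈ 4.9412)
Add(Mul(u, w), K) = Add(Mul(Rational(84, 17), Rational(-125, 42)), 4) = Add(Rational(-250, 17), 4) = Rational(-182, 17)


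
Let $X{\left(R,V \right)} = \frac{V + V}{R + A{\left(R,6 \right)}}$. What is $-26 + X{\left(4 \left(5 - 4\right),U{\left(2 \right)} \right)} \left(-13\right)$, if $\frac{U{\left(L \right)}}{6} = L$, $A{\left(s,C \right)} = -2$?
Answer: $-182$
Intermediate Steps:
$U{\left(L \right)} = 6 L$
$X{\left(R,V \right)} = \frac{2 V}{-2 + R}$ ($X{\left(R,V \right)} = \frac{V + V}{R - 2} = \frac{2 V}{-2 + R}$)
$-26 + X{\left(4 \left(5 - 4\right),U{\left(2 \right)} \right)} \left(-13\right) = -26 + \frac{2 \cdot 6 \cdot 2}{-2 + 4 \left(5 - 4\right)} \left(-13\right) = -26 + 2 \cdot 12 \frac{1}{-2 + 4 \cdot 1} \left(-13\right) = -26 + 2 \cdot 12 \frac{1}{-2 + 4} \left(-13\right) = -26 + 2 \cdot 12 \cdot \frac{1}{2} \left(-13\right) = -26 + 12 \left(-13\right) = -26 - 156 = -182$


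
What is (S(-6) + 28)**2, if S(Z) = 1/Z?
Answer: 27889/36 ≈ 774.69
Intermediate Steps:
(S(-6) + 28)**2 = (1/(-6) + 28)**2 = (-1/6 + 28)**2 = (167/6)**2 = 27889/36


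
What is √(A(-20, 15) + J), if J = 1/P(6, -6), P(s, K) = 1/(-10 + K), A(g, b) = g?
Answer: 6*I ≈ 6.0*I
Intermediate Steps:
J = -16 (J = 1/(1/(-10 - 6)) = 1/(1/(-16)) = 1/(-1/16) = -16)
√(A(-20, 15) + J) = √(-20 - 16) = √(-36) = 6*I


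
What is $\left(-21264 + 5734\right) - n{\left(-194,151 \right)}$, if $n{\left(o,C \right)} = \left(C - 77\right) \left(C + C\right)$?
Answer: $-37878$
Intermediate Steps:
$n{\left(o,C \right)} = 2 C \left(-77 + C\right)$ ($n{\left(o,C \right)} = \left(-77 + C\right) 2 C = 2 C \left(-77 + C\right)$)
$\left(-21264 + 5734\right) - n{\left(-194,151 \right)} = \left(-21264 + 5734\right) - 2 \cdot 151 \left(-77 + 151\right) = -15530 - 2 \cdot 151 \cdot 74 = -15530 - 22348 = -37878$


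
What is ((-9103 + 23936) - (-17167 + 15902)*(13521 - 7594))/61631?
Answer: 7512488/61631 ≈ 121.89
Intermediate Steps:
((-9103 + 23936) - (-17167 + 15902)*(13521 - 7594))/61631 = (14833 - (-1265)*5927)*(1/61631) = (14833 - 1*(-7497655))*(1/61631) = (14833 + 7497655)*(1/61631) = 7512488*(1/61631) = 7512488/61631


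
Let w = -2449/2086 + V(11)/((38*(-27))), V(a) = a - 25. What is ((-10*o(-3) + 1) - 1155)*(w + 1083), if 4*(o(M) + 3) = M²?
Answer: -2654597063287/2140236 ≈ -1.2403e+6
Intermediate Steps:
V(a) = -25 + a
o(M) = -3 + M²/4
w = -1241735/1070118 (w = -2449/2086 + (-25 + 11)/((38*(-27))) = -2449*1/2086 - 14/(-1026) = -2449/2086 - 14*(-1/1026) = -2449/2086 + 7/513 = -1241735/1070118 ≈ -1.1604)
((-10*o(-3) + 1) - 1155)*(w + 1083) = ((-10*(-3 + (¼)*(-3)²) + 1) - 1155)*(-1241735/1070118 + 1083) = ((-10*(-3 + (¼)*9) + 1) - 1155)*(1157696059/1070118) = ((-10*(-3 + 9/4) + 1) - 1155)*(1157696059/1070118) = ((-10*(-¾) + 1) - 1155)*(1157696059/1070118) = ((15/2 + 1) - 1155)*(1157696059/1070118) = (17/2 - 1155)*(1157696059/1070118) = -2293/2*1157696059/1070118 = -2654597063287/2140236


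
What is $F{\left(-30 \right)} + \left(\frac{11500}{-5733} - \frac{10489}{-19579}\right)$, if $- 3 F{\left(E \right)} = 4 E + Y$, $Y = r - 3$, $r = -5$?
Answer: $\frac{660593567}{16035201} \approx 41.196$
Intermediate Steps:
$Y = -8$ ($Y = -5 - 3 = -8$)
$F{\left(E \right)} = \frac{8}{3} - \frac{4 E}{3}$ ($F{\left(E \right)} = - \frac{4 E - 8}{3} = - \frac{-8 + 4 E}{3} = \frac{8}{3} - \frac{4 E}{3}$)
$F{\left(-30 \right)} + \left(\frac{11500}{-5733} - \frac{10489}{-19579}\right) = \left(\frac{8}{3} - -40\right) + \left(\frac{11500}{-5733} - \frac{10489}{-19579}\right) = \left(\frac{8}{3} + 40\right) + \left(11500 \left(- \frac{1}{5733}\right) - - \frac{10489}{19579}\right) = \frac{128}{3} + \left(- \frac{11500}{5733} + \frac{10489}{19579}\right) = \frac{128}{3} - \frac{23575009}{16035201} = \frac{660593567}{16035201}$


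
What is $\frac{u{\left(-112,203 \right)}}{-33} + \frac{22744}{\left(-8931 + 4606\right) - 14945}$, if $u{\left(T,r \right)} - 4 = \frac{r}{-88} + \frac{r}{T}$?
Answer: $- \frac{21948747}{18653360} \approx -1.1767$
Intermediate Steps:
$u{\left(T,r \right)} = 4 - \frac{r}{88} + \frac{r}{T}$ ($u{\left(T,r \right)} = 4 + \left(\frac{r}{-88} + \frac{r}{T}\right) = 4 + \left(r \left(- \frac{1}{88}\right) + \frac{r}{T}\right) = 4 - \left(\frac{r}{88} - \frac{r}{T}\right) = 4 - \frac{r}{88} + \frac{r}{T}$)
$\frac{u{\left(-112,203 \right)}}{-33} + \frac{22744}{\left(-8931 + 4606\right) - 14945} = \frac{4 - \frac{203}{88} + \frac{203}{-112}}{-33} + \frac{22744}{\left(-8931 + 4606\right) - 14945} = \left(4 - \frac{203}{88} + 203 \left(- \frac{1}{112}\right)\right) \left(- \frac{1}{33}\right) + \frac{22744}{-4325 - 14945} = \left(4 - \frac{203}{88} - \frac{29}{16}\right) \left(- \frac{1}{33}\right) + \frac{22744}{-19270} = \left(- \frac{21}{176}\right) \left(- \frac{1}{33}\right) + 22744 \left(- \frac{1}{19270}\right) = \frac{7}{1936} - \frac{11372}{9635} = - \frac{21948747}{18653360}$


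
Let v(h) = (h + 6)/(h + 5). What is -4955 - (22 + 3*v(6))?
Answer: -54783/11 ≈ -4980.3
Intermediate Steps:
v(h) = (6 + h)/(5 + h)
-4955 - (22 + 3*v(6)) = -4955 - (22 + 3*((6 + 6)/(5 + 6))) = -4955 - (22 + 3*(12/11)) = -4955 - (22 + 36/11) = -4955 - 1*278/11 = -4955 - 278/11 = -54783/11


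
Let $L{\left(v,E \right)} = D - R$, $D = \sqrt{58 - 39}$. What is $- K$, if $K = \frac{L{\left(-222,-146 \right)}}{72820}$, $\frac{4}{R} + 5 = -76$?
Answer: $- \frac{1}{1474605} - \frac{\sqrt{19}}{72820} \approx -6.0537 \cdot 10^{-5}$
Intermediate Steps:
$R = - \frac{4}{81}$ ($R = \frac{4}{-5 - 76} = \frac{4}{-81} = 4 \left(- \frac{1}{81}\right) = - \frac{4}{81} \approx -0.049383$)
$D = \sqrt{19} \approx 4.3589$
$L{\left(v,E \right)} = \frac{4}{81} + \sqrt{19}$ ($L{\left(v,E \right)} = \sqrt{19} - - \frac{4}{81} = \sqrt{19} + \frac{4}{81} = \frac{4}{81} + \sqrt{19}$)
$K = \frac{1}{1474605} + \frac{\sqrt{19}}{72820}$ ($K = \frac{\frac{4}{81} + \sqrt{19}}{72820} = \left(\frac{4}{81} + \sqrt{19}\right) \frac{1}{72820} = \frac{1}{1474605} + \frac{\sqrt{19}}{72820} \approx 6.0537 \cdot 10^{-5}$)
$- K = - (\frac{1}{1474605} + \frac{\sqrt{19}}{72820}) = - \frac{1}{1474605} - \frac{\sqrt{19}}{72820}$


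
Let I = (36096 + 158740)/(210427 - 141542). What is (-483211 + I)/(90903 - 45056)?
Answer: -33285794899/3158170595 ≈ -10.540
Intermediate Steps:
I = 194836/68885 ≈ 2.8284
(-483211 + I)/(90903 - 45056) = (-483211 + 194836/68885)/(90903 - 45056) = -33285794899/68885/45847 = -33285794899/68885*1/45847 = -33285794899/3158170595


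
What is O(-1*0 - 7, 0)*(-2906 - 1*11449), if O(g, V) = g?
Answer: 100485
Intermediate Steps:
O(-1*0 - 7, 0)*(-2906 - 1*11449) = (-1*0 - 7)*(-2906 - 1*11449) = (0 - 7)*(-2906 - 11449) = -7*(-14355) = 100485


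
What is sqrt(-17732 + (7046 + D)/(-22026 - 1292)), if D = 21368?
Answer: I*sqrt(2410516846105)/11659 ≈ 133.17*I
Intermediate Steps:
sqrt(-17732 + (7046 + D)/(-22026 - 1292)) = sqrt(-17732 + (7046 + 21368)/(-22026 - 1292)) = sqrt(-17732 + 28414/(-23318)) = sqrt(-17732 + 28414*(-1/23318)) = sqrt(-17732 - 14207/11659) = sqrt(-206751595/11659) = I*sqrt(2410516846105)/11659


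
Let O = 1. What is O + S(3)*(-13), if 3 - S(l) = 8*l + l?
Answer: 313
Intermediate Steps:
S(l) = 3 - 9*l (S(l) = 3 - (8*l + l) = 3 - 9*l)
O + S(3)*(-13) = 1 + (3 - 9*3)*(-13) = 1 + (3 - 27)*(-13) = 1 - 24*(-13) = 1 + 312 = 313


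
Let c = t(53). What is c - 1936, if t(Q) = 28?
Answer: -1908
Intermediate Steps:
c = 28
c - 1936 = 28 - 1936 = -1908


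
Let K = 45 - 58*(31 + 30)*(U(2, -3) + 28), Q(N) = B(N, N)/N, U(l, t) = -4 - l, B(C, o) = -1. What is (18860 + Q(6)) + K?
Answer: -353587/6 ≈ -58931.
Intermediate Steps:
Q(N) = -1/N
K = -77791 (K = 45 - 58*(31 + 30)*((-4 - 1*2) + 28) = 45 - 3538*((-4 - 2) + 28) = 45 - 3538*(-6 + 28) = 45 - 3538*22 = 45 - 58*1342 = 45 - 77836 = -77791)
(18860 + Q(6)) + K = (18860 - 1/6) - 77791 = (18860 - 1*⅙) - 77791 = (18860 - ⅙) - 77791 = 113159/6 - 77791 = -353587/6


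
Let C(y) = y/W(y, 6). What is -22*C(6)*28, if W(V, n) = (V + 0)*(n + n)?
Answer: -154/3 ≈ -51.333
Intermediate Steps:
W(V, n) = 2*V*n (W(V, n) = V*(2*n) = 2*V*n)
C(y) = 1/12 (C(y) = y/((2*y*6)) = y/((12*y)) = y*(1/(12*y)) = 1/12)
-22*C(6)*28 = -22*1/12*28 = -11/6*28 = -154/3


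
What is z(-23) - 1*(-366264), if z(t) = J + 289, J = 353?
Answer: 366906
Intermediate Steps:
z(t) = 642 (z(t) = 353 + 289 = 642)
z(-23) - 1*(-366264) = 642 - 1*(-366264) = 642 + 366264 = 366906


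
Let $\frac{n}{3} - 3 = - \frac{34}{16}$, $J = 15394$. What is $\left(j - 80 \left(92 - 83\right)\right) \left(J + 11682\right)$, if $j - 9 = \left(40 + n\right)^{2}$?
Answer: $\frac{479089513}{16} \approx 2.9943 \cdot 10^{7}$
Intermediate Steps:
$n = \frac{21}{8}$ ($n = 9 + 3 \left(- \frac{34}{16}\right) = 9 + 3 \left(\left(-34\right) \frac{1}{16}\right) = 9 + 3 \left(- \frac{17}{8}\right) = 9 - \frac{51}{8} = \frac{21}{8} \approx 2.625$)
$j = \frac{116857}{64}$ ($j = 9 + \left(40 + \frac{21}{8}\right)^{2} = 9 + \left(\frac{341}{8}\right)^{2} = 9 + \frac{116281}{64} = \frac{116857}{64} \approx 1825.9$)
$\left(j - 80 \left(92 - 83\right)\right) \left(J + 11682\right) = \left(\frac{116857}{64} - 80 \left(92 - 83\right)\right) \left(15394 + 11682\right) = \left(\frac{116857}{64} - 720\right) 27076 = \frac{70777}{64} \cdot 27076 = \frac{479089513}{16}$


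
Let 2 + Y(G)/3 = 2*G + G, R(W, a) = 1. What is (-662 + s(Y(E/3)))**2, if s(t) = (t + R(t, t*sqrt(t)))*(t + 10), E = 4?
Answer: 302500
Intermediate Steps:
Y(G) = -6 + 9*G (Y(G) = -6 + 3*(2*G + G) = -6 + 3*(3*G) = -6 + 9*G)
s(t) = (1 + t)*(10 + t) (s(t) = (t + 1)*(t + 10) = (1 + t)*(10 + t))
(-662 + s(Y(E/3)))**2 = (-662 + (10 + (-6 + 9*(4/3))**2 + 11*(-6 + 9*(4/3))))**2 = (-662 + (10 + (-6 + 12)**2 + 11*(-6 + 12)))**2 = (-662 + (10 + 6**2 + 11*6))**2 = (-662 + (10 + 36 + 66))**2 = (-662 + 112)**2 = (-550)**2 = 302500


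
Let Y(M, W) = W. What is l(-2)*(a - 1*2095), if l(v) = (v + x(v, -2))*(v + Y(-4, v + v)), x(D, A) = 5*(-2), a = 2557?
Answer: 33264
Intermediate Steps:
x(D, A) = -10
l(v) = 3*v*(-10 + v) (l(v) = (v - 10)*(v + (v + v)) = (-10 + v)*(v + 2*v) = (-10 + v)*(3*v) = 3*v*(-10 + v))
l(-2)*(a - 1*2095) = (3*(-2)*(-10 - 2))*(2557 - 1*2095) = (3*(-2)*(-12))*(2557 - 2095) = 72*462 = 33264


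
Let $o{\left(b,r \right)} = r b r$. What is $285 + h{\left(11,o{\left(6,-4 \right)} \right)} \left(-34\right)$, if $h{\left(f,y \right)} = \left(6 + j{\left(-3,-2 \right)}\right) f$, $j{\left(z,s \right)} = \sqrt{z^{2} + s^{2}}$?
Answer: $-1959 - 374 \sqrt{13} \approx -3307.5$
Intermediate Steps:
$j{\left(z,s \right)} = \sqrt{s^{2} + z^{2}}$
$o{\left(b,r \right)} = b r^{2}$ ($o{\left(b,r \right)} = b r r = b r^{2}$)
$h{\left(f,y \right)} = f \left(6 + \sqrt{13}\right)$ ($h{\left(f,y \right)} = \left(6 + \sqrt{\left(-2\right)^{2} + \left(-3\right)^{2}}\right) f = \left(6 + \sqrt{4 + 9}\right) f = \left(6 + \sqrt{13}\right) f = f \left(6 + \sqrt{13}\right)$)
$285 + h{\left(11,o{\left(6,-4 \right)} \right)} \left(-34\right) = 285 + 11 \left(6 + \sqrt{13}\right) \left(-34\right) = 285 + \left(66 + 11 \sqrt{13}\right) \left(-34\right) = 285 - \left(2244 + 374 \sqrt{13}\right) = -1959 - 374 \sqrt{13}$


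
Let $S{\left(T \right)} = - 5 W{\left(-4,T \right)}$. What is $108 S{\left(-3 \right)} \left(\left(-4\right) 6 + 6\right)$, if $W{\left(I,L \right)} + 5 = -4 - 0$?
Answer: $-87480$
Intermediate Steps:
$W{\left(I,L \right)} = -9$ ($W{\left(I,L \right)} = -5 - 4 = -9$)
$S{\left(T \right)} = 45$ ($S{\left(T \right)} = \left(-5\right) \left(-9\right) = 45$)
$108 S{\left(-3 \right)} \left(\left(-4\right) 6 + 6\right) = 108 \cdot 45 \left(\left(-4\right) 6 + 6\right) = 4860 \left(-24 + 6\right) = 4860 \left(-18\right) = -87480$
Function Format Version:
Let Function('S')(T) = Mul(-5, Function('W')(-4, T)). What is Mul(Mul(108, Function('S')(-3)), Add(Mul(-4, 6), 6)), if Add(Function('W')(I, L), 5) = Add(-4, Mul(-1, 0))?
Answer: -87480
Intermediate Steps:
Function('W')(I, L) = -9 (Function('W')(I, L) = Add(-5, Add(-4, Mul(-1, 0))) = Add(-5, Add(-4, 0)) = Add(-5, -4) = -9)
Function('S')(T) = 45 (Function('S')(T) = Mul(-5, -9) = 45)
Mul(Mul(108, Function('S')(-3)), Add(Mul(-4, 6), 6)) = Mul(Mul(108, 45), Add(Mul(-4, 6), 6)) = Mul(4860, Add(-24, 6)) = Mul(4860, -18) = -87480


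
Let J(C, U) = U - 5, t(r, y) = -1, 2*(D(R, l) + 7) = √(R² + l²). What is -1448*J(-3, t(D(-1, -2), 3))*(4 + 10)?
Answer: 121632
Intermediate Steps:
D(R, l) = -7 + √(R² + l²)/2
J(C, U) = -5 + U
-1448*J(-3, t(D(-1, -2), 3))*(4 + 10) = -1448*(-5 - 1)*(4 + 10) = -(-8688)*14 = -1448*(-84) = 121632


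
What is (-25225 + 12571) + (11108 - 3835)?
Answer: -5381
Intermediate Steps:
(-25225 + 12571) + (11108 - 3835) = -12654 + 7273 = -5381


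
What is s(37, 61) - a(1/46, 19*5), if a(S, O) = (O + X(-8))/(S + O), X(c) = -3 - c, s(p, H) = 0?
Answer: -4600/4371 ≈ -1.0524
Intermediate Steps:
a(S, O) = (5 + O)/(O + S) (a(S, O) = (O + (-3 - 1*(-8)))/(S + O) = (O + (-3 + 8))/(O + S) = (O + 5)/(O + S) = (5 + O)/(O + S))
s(37, 61) - a(1/46, 19*5) = 0 - (5 + 19*5)/(19*5 + 1/46) = 0 - (5 + 95)/(95 + 1/46) = 0 - 100/4371/46 = 0 - 46*100/4371 = 0 - 1*4600/4371 = 0 - 4600/4371 = -4600/4371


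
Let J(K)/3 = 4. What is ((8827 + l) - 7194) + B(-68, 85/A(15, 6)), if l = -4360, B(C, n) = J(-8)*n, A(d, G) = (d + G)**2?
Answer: -400529/147 ≈ -2724.7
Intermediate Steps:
J(K) = 12 (J(K) = 3*4 = 12)
A(d, G) = (G + d)**2
B(C, n) = 12*n
((8827 + l) - 7194) + B(-68, 85/A(15, 6)) = ((8827 - 4360) - 7194) + 12*(85/((6 + 15)**2)) = (4467 - 7194) + 12*(85/(21**2)) = -2727 + 12*(85/441) = -2727 + 340/147 = -400529/147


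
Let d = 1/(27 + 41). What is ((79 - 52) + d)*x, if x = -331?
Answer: -608047/68 ≈ -8941.9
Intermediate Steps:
d = 1/68 ≈ 0.014706
((79 - 52) + d)*x = ((79 - 52) + 1/68)*(-331) = (27 + 1/68)*(-331) = (1837/68)*(-331) = -608047/68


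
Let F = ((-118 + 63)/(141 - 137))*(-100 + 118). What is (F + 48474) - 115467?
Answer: -134481/2 ≈ -67241.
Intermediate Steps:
F = -495/2 (F = -55/4*18 = -495/2 ≈ -247.50)
(F + 48474) - 115467 = (-495/2 + 48474) - 115467 = 96453/2 - 115467 = -134481/2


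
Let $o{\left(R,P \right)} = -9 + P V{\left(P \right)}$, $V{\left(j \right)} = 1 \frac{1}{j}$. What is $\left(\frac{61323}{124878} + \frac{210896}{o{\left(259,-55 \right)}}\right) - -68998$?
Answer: $\frac{1774786577}{41626} \approx 42637.0$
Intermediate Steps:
$V{\left(j \right)} = \frac{1}{j}$
$o{\left(R,P \right)} = -8$ ($o{\left(R,P \right)} = -9 + \frac{P}{P} = -9 + 1 = -8$)
$\left(\frac{61323}{124878} + \frac{210896}{o{\left(259,-55 \right)}}\right) - -68998 = \left(\frac{61323}{124878} + \frac{210896}{-8}\right) - -68998 = \left(61323 \cdot \frac{1}{124878} + 210896 \left(- \frac{1}{8}\right)\right) + 68998 = \left(\frac{20441}{41626} - 26362\right) + 68998 = - \frac{1097324171}{41626} + 68998 = \frac{1774786577}{41626}$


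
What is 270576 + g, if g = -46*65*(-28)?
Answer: 354296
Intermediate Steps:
g = 83720 (g = -2990*(-28) = 83720)
270576 + g = 270576 + 83720 = 354296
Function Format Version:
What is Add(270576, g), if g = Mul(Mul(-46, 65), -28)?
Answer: 354296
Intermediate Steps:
g = 83720 (g = Mul(-2990, -28) = 83720)
Add(270576, g) = Add(270576, 83720) = 354296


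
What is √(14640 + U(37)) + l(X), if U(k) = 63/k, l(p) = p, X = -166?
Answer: -166 + √20044491/37 ≈ -44.997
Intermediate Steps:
√(14640 + U(37)) + l(X) = √(14640 + 63/37) - 166 = √(541743/37) - 166 = √20044491/37 - 166 = -166 + √20044491/37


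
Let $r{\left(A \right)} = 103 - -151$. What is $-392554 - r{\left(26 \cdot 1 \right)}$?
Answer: $-392808$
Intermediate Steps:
$r{\left(A \right)} = 254$ ($r{\left(A \right)} = 103 + 151 = 254$)
$-392554 - r{\left(26 \cdot 1 \right)} = -392554 - 254 = -392808$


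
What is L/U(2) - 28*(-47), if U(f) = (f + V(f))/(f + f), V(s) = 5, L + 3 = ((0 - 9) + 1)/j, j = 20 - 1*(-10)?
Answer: 19712/15 ≈ 1314.1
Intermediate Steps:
j = 30 (j = 20 + 10 = 30)
L = -49/15 (L = -3 + ((0 - 9) + 1)/30 = -3 + (-9 + 1)*(1/30) = -3 - 8*1/30 = -3 - 4/15 = -49/15 ≈ -3.2667)
U(f) = (5 + f)/(2*f) (U(f) = (f + 5)/(f + f) = (5 + f)/((2*f)) = (5 + f)*(1/(2*f)) = (5 + f)/(2*f))
L/U(2) - 28*(-47) = -49*4/(5 + 2)/15 - 28*(-47) = -49/(15*((½)*(½)*7)) + 1316 = -49/(15*7/4) + 1316 = -49/15*4/7 + 1316 = -28/15 + 1316 = 19712/15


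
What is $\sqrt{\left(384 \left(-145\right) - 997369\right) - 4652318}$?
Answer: $i \sqrt{5705367} \approx 2388.6 i$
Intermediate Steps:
$\sqrt{\left(384 \left(-145\right) - 997369\right) - 4652318} = \sqrt{\left(-55680 - 997369\right) - 4652318} = \sqrt{-1053049 - 4652318} = \sqrt{-5705367} = i \sqrt{5705367}$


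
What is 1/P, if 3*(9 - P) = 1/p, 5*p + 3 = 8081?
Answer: 24234/218101 ≈ 0.11111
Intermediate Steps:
p = 8078/5 (p = -⅗ + (⅕)*8081 = -⅗ + 8081/5 = 8078/5 ≈ 1615.6)
P = 218101/24234 (P = 9 - 1/(3*8078/5) = 9 - ⅓*5/8078 = 9 - 5/24234 = 218101/24234 ≈ 8.9998)
1/P = 1/(218101/24234) = 24234/218101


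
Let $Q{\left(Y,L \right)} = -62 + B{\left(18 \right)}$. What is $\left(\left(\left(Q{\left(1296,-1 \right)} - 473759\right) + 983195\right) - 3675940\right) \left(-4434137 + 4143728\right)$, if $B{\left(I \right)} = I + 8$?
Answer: $919591714860$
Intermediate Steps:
$B{\left(I \right)} = 8 + I$
$Q{\left(Y,L \right)} = -36$ ($Q{\left(Y,L \right)} = -62 + \left(8 + 18\right) = -62 + 26 = -36$)
$\left(\left(\left(Q{\left(1296,-1 \right)} - 473759\right) + 983195\right) - 3675940\right) \left(-4434137 + 4143728\right) = \left(\left(\left(-36 - 473759\right) + 983195\right) - 3675940\right) \left(-4434137 + 4143728\right) = \left(\left(-473795 + 983195\right) - 3675940\right) \left(-290409\right) = \left(509400 - 3675940\right) \left(-290409\right) = \left(-3166540\right) \left(-290409\right) = 919591714860$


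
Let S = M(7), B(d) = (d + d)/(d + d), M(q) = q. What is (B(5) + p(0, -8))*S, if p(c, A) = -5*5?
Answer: -168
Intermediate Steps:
B(d) = 1 (B(d) = (2*d)/((2*d)) = (2*d)*(1/(2*d)) = 1)
S = 7
p(c, A) = -25
(B(5) + p(0, -8))*S = (1 - 25)*7 = -24*7 = -168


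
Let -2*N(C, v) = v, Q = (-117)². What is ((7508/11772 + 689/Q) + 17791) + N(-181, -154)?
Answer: 2050914416/114777 ≈ 17869.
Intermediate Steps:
Q = 13689
N(C, v) = -v/2
((7508/11772 + 689/Q) + 17791) + N(-181, -154) = ((7508/11772 + 689/13689) + 17791) - ½*(-154) = ((7508*(1/11772) + 689*(1/13689)) + 17791) + 77 = ((1877/2943 + 53/1053) + 17791) + 77 = (78980/114777 + 17791) + 77 = 2042076587/114777 + 77 = 2050914416/114777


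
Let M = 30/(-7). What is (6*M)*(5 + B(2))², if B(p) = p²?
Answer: -14580/7 ≈ -2082.9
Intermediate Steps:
M = -30/7 (M = 30*(-⅐) = -30/7 ≈ -4.2857)
(6*M)*(5 + B(2))² = (6*(-30/7))*(5 + 2²)² = -180*(5 + 4)²/7 = -180/7*9² = -180/7*81 = -14580/7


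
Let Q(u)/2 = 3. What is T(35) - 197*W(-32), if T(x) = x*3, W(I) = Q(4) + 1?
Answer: -1274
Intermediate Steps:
Q(u) = 6 (Q(u) = 2*3 = 6)
W(I) = 7 (W(I) = 6 + 1 = 7)
T(x) = 3*x
T(35) - 197*W(-32) = 3*35 - 197*7 = 105 - 1379 = -1274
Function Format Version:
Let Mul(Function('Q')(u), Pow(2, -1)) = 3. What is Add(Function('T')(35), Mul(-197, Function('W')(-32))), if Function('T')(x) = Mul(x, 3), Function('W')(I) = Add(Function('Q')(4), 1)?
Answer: -1274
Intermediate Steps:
Function('Q')(u) = 6 (Function('Q')(u) = Mul(2, 3) = 6)
Function('W')(I) = 7 (Function('W')(I) = Add(6, 1) = 7)
Function('T')(x) = Mul(3, x)
Add(Function('T')(35), Mul(-197, Function('W')(-32))) = Add(Mul(3, 35), Mul(-197, 7)) = Add(105, -1379) = -1274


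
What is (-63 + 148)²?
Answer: 7225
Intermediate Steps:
(-63 + 148)² = 85² = 7225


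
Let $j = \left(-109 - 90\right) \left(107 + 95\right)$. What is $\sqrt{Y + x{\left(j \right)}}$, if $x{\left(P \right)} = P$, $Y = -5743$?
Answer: $i \sqrt{45941} \approx 214.34 i$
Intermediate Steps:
$j = -40198$ ($j = \left(-199\right) 202 = -40198$)
$\sqrt{Y + x{\left(j \right)}} = \sqrt{-5743 - 40198} = \sqrt{-45941} = i \sqrt{45941}$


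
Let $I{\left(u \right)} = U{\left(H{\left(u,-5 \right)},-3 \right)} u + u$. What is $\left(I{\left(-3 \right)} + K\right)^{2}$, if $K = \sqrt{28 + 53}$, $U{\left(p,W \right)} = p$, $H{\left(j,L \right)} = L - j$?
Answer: $144$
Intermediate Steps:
$I{\left(u \right)} = u + u \left(-5 - u\right)$ ($I{\left(u \right)} = \left(-5 - u\right) u + u = u \left(-5 - u\right) + u = u + u \left(-5 - u\right)$)
$K = 9$ ($K = \sqrt{81} = 9$)
$\left(I{\left(-3 \right)} + K\right)^{2} = \left(\left(-1\right) \left(-3\right) \left(4 - 3\right) + 9\right)^{2} = \left(\left(-1\right) \left(-3\right) 1 + 9\right)^{2} = \left(3 + 9\right)^{2} = 12^{2} = 144$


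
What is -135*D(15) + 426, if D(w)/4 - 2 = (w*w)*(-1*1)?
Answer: 120846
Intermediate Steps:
D(w) = 8 - 4*w² (D(w) = 8 + 4*((w*w)*(-1*1)) = 8 + 4*(w²*(-1)) = 8 + 4*(-w²) = 8 - 4*w²)
-135*D(15) + 426 = -135*(8 - 4*15²) + 426 = -135*(8 - 4*225) + 426 = -135*(8 - 900) + 426 = -135*(-892) + 426 = 120420 + 426 = 120846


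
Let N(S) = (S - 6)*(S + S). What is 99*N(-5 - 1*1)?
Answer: 14256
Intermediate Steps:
N(S) = 2*S*(-6 + S) (N(S) = (-6 + S)*(2*S) = 2*S*(-6 + S))
99*N(-5 - 1*1) = 99*(2*(-5 - 1*1)*(-6 + (-5 - 1*1))) = 99*(2*(-5 - 1)*(-6 + (-5 - 1))) = 99*(2*(-6)*(-6 - 6)) = 99*(2*(-6)*(-12)) = 99*144 = 14256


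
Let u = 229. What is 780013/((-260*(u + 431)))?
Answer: -60001/13200 ≈ -4.5455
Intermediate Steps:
780013/((-260*(u + 431))) = 780013/((-260*(229 + 431))) = 780013/((-260*660)) = 780013/(-171600) = 780013*(-1/171600) = -60001/13200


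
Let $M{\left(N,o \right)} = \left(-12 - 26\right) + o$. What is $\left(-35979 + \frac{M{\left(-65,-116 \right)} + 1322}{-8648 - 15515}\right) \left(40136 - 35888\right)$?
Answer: $- \frac{50589708120}{331} \approx -1.5284 \cdot 10^{8}$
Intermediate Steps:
$M{\left(N,o \right)} = -38 + o$
$\left(-35979 + \frac{M{\left(-65,-116 \right)} + 1322}{-8648 - 15515}\right) \left(40136 - 35888\right) = \left(-35979 + \frac{\left(-38 - 116\right) + 1322}{-8648 - 15515}\right) \left(40136 - 35888\right) = \left(-35979 + \frac{-154 + 1322}{-24163}\right) 4248 = \left(-35979 + 1168 \left(- \frac{1}{24163}\right)\right) 4248 = \left(-35979 - \frac{16}{331}\right) 4248 = \left(- \frac{11909065}{331}\right) 4248 = - \frac{50589708120}{331}$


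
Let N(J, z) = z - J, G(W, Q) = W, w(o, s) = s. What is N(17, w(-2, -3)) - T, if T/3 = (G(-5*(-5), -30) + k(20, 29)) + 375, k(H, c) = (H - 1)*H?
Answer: -2360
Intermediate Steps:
k(H, c) = H*(-1 + H) (k(H, c) = (-1 + H)*H = H*(-1 + H))
T = 2340 (T = 3*((-5*(-5) + 20*(-1 + 20)) + 375) = 3*((25 + 20*19) + 375) = 3*((25 + 380) + 375) = 3*(405 + 375) = 3*780 = 2340)
N(17, w(-2, -3)) - T = (-3 - 1*17) - 1*2340 = (-3 - 17) - 2340 = -20 - 2340 = -2360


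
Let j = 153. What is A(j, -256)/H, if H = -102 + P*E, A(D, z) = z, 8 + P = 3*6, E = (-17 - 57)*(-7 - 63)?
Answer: -128/25849 ≈ -0.0049518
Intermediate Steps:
E = 5180 (E = -74*(-70) = 5180)
P = 10 (P = -8 + 3*6 = -8 + 18 = 10)
H = 51698 (H = -102 + 10*5180 = -102 + 51800 = 51698)
A(j, -256)/H = -256/51698 = -256*1/51698 = -128/25849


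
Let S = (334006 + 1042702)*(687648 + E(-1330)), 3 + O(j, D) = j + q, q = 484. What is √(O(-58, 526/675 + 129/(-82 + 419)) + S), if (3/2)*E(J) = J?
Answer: √8509228399023/3 ≈ 9.7235e+5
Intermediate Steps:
E(J) = 2*J/3
O(j, D) = 481 + j (O(j, D) = -3 + (j + 484) = -3 + (484 + j) = 481 + j)
S = 2836409465072/3 (S = (334006 + 1042702)*(687648 + (⅔)*(-1330)) = 1376708*(687648 - 2660/3) = 1376708*(2060284/3) = 2836409465072/3 ≈ 9.4547e+11)
√(O(-58, 526/675 + 129/(-82 + 419)) + S) = √((481 - 58) + 2836409465072/3) = √(423 + 2836409465072/3) = √(2836409466341/3) = √8509228399023/3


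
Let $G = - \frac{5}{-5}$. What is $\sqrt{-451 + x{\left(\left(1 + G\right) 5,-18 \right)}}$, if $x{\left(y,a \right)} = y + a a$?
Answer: $3 i \sqrt{13} \approx 10.817 i$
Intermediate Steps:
$G = 1$ ($G = \left(-5\right) \left(- \frac{1}{5}\right) = 1$)
$x{\left(y,a \right)} = y + a^{2}$
$\sqrt{-451 + x{\left(\left(1 + G\right) 5,-18 \right)}} = \sqrt{-451 + \left(\left(1 + 1\right) 5 + \left(-18\right)^{2}\right)} = \sqrt{-451 + \left(2 \cdot 5 + 324\right)} = \sqrt{-451 + \left(10 + 324\right)} = \sqrt{-451 + 334} = \sqrt{-117} = 3 i \sqrt{13}$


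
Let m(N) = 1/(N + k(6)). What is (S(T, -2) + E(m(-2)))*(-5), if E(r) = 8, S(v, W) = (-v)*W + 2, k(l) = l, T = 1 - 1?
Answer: -50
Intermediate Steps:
T = 0
S(v, W) = 2 - W*v (S(v, W) = -W*v + 2 = 2 - W*v)
m(N) = 1/(6 + N) (m(N) = 1/(N + 6) = 1/(6 + N))
(S(T, -2) + E(m(-2)))*(-5) = ((2 - 1*(-2)*0) + 8)*(-5) = ((2 + 0) + 8)*(-5) = (2 + 8)*(-5) = 10*(-5) = -50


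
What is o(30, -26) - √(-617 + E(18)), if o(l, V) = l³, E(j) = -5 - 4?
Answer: 27000 - I*√626 ≈ 27000.0 - 25.02*I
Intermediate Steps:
E(j) = -9
o(30, -26) - √(-617 + E(18)) = 30³ - √(-617 - 9) = 27000 - √(-626) = 27000 - I*√626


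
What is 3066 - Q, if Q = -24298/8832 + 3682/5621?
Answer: 10879615999/3546048 ≈ 3068.1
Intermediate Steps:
Q = -7432831/3546048 (Q = -24298*1/8832 + 3682*(1/5621) = -12149/4416 + 526/803 = -7432831/3546048 ≈ -2.0961)
3066 - Q = 3066 - 1*(-7432831/3546048) = 3066 + 7432831/3546048 = 10879615999/3546048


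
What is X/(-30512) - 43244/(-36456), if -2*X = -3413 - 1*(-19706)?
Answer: 404112433/278086368 ≈ 1.4532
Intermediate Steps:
X = -16293/2 (X = -(-3413 - 1*(-19706))/2 = -(-3413 + 19706)/2 = -½*16293 = -16293/2 ≈ -8146.5)
X/(-30512) - 43244/(-36456) = -16293/2/(-30512) - 43244/(-36456) = -16293/2*(-1/30512) - 43244*(-1/36456) = 16293/61024 + 10811/9114 = 404112433/278086368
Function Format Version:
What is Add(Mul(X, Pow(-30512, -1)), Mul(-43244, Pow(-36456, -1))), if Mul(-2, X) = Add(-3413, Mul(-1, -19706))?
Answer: Rational(404112433, 278086368) ≈ 1.4532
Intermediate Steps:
X = Rational(-16293, 2) (X = Mul(Rational(-1, 2), Add(-3413, Mul(-1, -19706))) = Mul(Rational(-1, 2), Add(-3413, 19706)) = Mul(Rational(-1, 2), 16293) = Rational(-16293, 2) ≈ -8146.5)
Add(Mul(X, Pow(-30512, -1)), Mul(-43244, Pow(-36456, -1))) = Add(Mul(Rational(-16293, 2), Pow(-30512, -1)), Mul(-43244, Pow(-36456, -1))) = Add(Mul(Rational(-16293, 2), Rational(-1, 30512)), Mul(-43244, Rational(-1, 36456))) = Add(Rational(16293, 61024), Rational(10811, 9114)) = Rational(404112433, 278086368)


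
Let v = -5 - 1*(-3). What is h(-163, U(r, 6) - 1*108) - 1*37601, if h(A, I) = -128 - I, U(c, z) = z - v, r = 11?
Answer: -37629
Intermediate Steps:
v = -2 (v = -5 + 3 = -2)
U(c, z) = 2 + z (U(c, z) = z - 1*(-2) = z + 2 = 2 + z)
h(-163, U(r, 6) - 1*108) - 1*37601 = (-128 - ((2 + 6) - 1*108)) - 1*37601 = (-128 - (8 - 108)) - 37601 = (-128 - 1*(-100)) - 37601 = (-128 + 100) - 37601 = -28 - 37601 = -37629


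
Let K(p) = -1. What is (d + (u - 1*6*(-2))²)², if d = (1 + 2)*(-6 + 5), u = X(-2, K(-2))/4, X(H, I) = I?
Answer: 4669921/256 ≈ 18242.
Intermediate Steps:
u = -¼ (u = -1/4 = -1*¼ = -¼ ≈ -0.25000)
d = -3 (d = 3*(-1) = -3)
(d + (u - 1*6*(-2))²)² = (-3 + (-¼ - 1*6*(-2))²)² = (-3 + (-¼ - 6*(-2))²)² = (-3 + (-¼ + 12)²)² = (-3 + (47/4)²)² = (-3 + 2209/16)² = (2161/16)² = 4669921/256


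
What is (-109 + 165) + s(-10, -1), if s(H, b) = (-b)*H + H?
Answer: 36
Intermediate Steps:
s(H, b) = H - H*b (s(H, b) = -H*b + H = H - H*b)
(-109 + 165) + s(-10, -1) = (-109 + 165) - 10*(1 - 1*(-1)) = 56 - 10*(1 + 1) = 56 - 10*2 = 56 - 20 = 36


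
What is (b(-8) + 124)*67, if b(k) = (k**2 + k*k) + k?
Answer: 16348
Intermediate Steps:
b(k) = k + 2*k**2 (b(k) = (k**2 + k**2) + k = 2*k**2 + k = k + 2*k**2)
(b(-8) + 124)*67 = (-8*(1 + 2*(-8)) + 124)*67 = (-8*(1 - 16) + 124)*67 = (-8*(-15) + 124)*67 = (120 + 124)*67 = 244*67 = 16348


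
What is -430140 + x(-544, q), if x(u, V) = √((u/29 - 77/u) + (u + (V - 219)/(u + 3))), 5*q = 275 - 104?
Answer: -430140 + I*√63996688455621430/10668520 ≈ -4.3014e+5 + 23.712*I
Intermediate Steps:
q = 171/5 (q = (275 - 104)/5 = (⅕)*171 = 171/5 ≈ 34.200)
x(u, V) = √(-77/u + 30*u/29 + (-219 + V)/(3 + u)) (x(u, V) = √((u*(1/29) - 77/u) + (u + (-219 + V)/(3 + u))) = √((u/29 - 77/u) + (u + (-219 + V)/(3 + u))) = √((-77/u + u/29) + (u + (-219 + V)/(3 + u))) = √(-77/u + 30*u/29 + (-219 + V)/(3 + u)))
-430140 + x(-544, q) = -430140 + √29*√(-6699/(3 - 544)² + 30*(-544) - 20097/(-544*(3 - 544)²) + 29*(-296 + 171/5)/(3 - 544))/29 = -430140 + √29*√(-6699/(-541)² - 16320 - 20097*(-1/544)/(-541)² + 29*(-1309/5)/(-541))/29 = -430140 + √29*√(-6699*1/292681 - 16320 - 20097*(-1/544)*1/292681 + 29*(-1/541)*(-1309/5))/29 = -430140 + √29*√(-6699/292681 - 16320 + 20097/159218464 + 37961/2705)/29 = -430140 + √29*√(-23994589111/1471520)/29 = -430140 + √29*(I*√2206782360538670/367880)/29 = -430140 + I*√63996688455621430/10668520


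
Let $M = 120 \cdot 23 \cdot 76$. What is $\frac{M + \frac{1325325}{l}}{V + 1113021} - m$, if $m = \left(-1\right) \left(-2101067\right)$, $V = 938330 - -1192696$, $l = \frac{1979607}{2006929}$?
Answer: $- \frac{4497639748980302066}{2140646049843} \approx -2.1011 \cdot 10^{6}$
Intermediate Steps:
$l = \frac{1979607}{2006929}$ ($l = 1979607 \cdot \frac{1}{2006929} = \frac{1979607}{2006929} \approx 0.98639$)
$V = 2131026$ ($V = 938330 + 1192696 = 2131026$)
$M = 209760$ ($M = 2760 \cdot 76 = 209760$)
$m = 2101067$
$\frac{M + \frac{1325325}{l}}{V + 1113021} - m = \frac{209760 + \frac{1325325}{\frac{1979607}{2006929}}}{2131026 + 1113021} - 2101067 = \frac{209760 + 1325325 \cdot \frac{2006929}{1979607}}{3244047} - 2101067 = \left(209760 + \frac{886611058975}{659869}\right) \frac{1}{3244047} - 2101067 = \frac{1025025180415}{659869} \cdot \frac{1}{3244047} - 2101067 = \frac{1025025180415}{2140646049843} - 2101067 = - \frac{4497639748980302066}{2140646049843}$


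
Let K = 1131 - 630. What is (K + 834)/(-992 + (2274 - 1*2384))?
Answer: -1335/1102 ≈ -1.2114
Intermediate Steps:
K = 501
(K + 834)/(-992 + (2274 - 1*2384)) = (501 + 834)/(-992 + (2274 - 1*2384)) = 1335/(-992 + (2274 - 2384)) = 1335/(-992 - 110) = 1335/(-1102) = 1335*(-1/1102) = -1335/1102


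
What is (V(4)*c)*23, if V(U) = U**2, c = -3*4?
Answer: -4416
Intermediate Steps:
c = -12
(V(4)*c)*23 = (4**2*(-12))*23 = (16*(-12))*23 = -192*23 = -4416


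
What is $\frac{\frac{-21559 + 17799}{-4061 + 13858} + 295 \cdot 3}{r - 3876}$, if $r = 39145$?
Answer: $\frac{8666585}{345530393} \approx 0.025082$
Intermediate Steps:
$\frac{\frac{-21559 + 17799}{-4061 + 13858} + 295 \cdot 3}{r - 3876} = \frac{\frac{-21559 + 17799}{-4061 + 13858} + 295 \cdot 3}{39145 - 3876} = \frac{- \frac{3760}{9797} + 885}{35269} = \left(\left(-3760\right) \frac{1}{9797} + 885\right) \frac{1}{35269} = \left(- \frac{3760}{9797} + 885\right) \frac{1}{35269} = \frac{8666585}{9797} \cdot \frac{1}{35269} = \frac{8666585}{345530393}$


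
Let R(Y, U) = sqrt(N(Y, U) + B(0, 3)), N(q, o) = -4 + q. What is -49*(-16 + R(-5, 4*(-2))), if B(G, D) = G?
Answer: 784 - 147*I ≈ 784.0 - 147.0*I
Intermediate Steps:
R(Y, U) = sqrt(-4 + Y) (R(Y, U) = sqrt((-4 + Y) + 0) = sqrt(-4 + Y))
-49*(-16 + R(-5, 4*(-2))) = -49*(-16 + sqrt(-4 - 5)) = -49*(-16 + sqrt(-9)) = -49*(-16 + 3*I) = 784 - 147*I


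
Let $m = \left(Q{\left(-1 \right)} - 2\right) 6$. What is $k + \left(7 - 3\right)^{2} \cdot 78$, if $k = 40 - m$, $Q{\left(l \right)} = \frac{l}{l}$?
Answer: $1294$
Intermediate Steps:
$Q{\left(l \right)} = 1$
$m = -6$ ($m = \left(1 - 2\right) 6 = \left(-1\right) 6 = -6$)
$k = 46$ ($k = 40 - -6 = 40 + 6 = 46$)
$k + \left(7 - 3\right)^{2} \cdot 78 = 46 + \left(7 - 3\right)^{2} \cdot 78 = 46 + 4^{2} \cdot 78 = 46 + 16 \cdot 78 = 46 + 1248 = 1294$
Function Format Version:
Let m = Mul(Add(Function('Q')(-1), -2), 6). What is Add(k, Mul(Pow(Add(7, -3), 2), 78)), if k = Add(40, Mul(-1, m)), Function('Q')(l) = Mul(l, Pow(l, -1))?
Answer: 1294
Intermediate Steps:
Function('Q')(l) = 1
m = -6 (m = Mul(Add(1, -2), 6) = Mul(-1, 6) = -6)
k = 46 (k = Add(40, Mul(-1, -6)) = Add(40, 6) = 46)
Add(k, Mul(Pow(Add(7, -3), 2), 78)) = Add(46, Mul(Pow(Add(7, -3), 2), 78)) = Add(46, Mul(Pow(4, 2), 78)) = Add(46, Mul(16, 78)) = Add(46, 1248) = 1294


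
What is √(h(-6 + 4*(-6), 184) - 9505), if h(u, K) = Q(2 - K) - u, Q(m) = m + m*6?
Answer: I*√10749 ≈ 103.68*I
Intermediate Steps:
Q(m) = 7*m (Q(m) = m + 6*m = 7*m)
h(u, K) = 14 - u - 7*K (h(u, K) = 7*(2 - K) - u = (14 - 7*K) - u = 14 - u - 7*K)
√(h(-6 + 4*(-6), 184) - 9505) = √((14 - (-6 + 4*(-6)) - 7*184) - 9505) = √((14 - (-6 - 24) - 1288) - 9505) = √((14 - 1*(-30) - 1288) - 9505) = √((14 + 30 - 1288) - 9505) = √(-1244 - 9505) = √(-10749) = I*√10749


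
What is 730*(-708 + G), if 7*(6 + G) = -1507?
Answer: -4748650/7 ≈ -6.7838e+5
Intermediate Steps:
G = -1549/7 (G = -6 + (⅐)*(-1507) = -6 - 1507/7 = -1549/7 ≈ -221.29)
730*(-708 + G) = 730*(-708 - 1549/7) = 730*(-6505/7) = -4748650/7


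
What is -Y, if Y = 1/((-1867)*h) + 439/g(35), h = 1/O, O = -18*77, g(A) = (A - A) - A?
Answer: 771103/65345 ≈ 11.800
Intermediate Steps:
g(A) = -A (g(A) = 0 - A = -A)
O = -1386
h = -1/1386 (h = 1/(-1386) = -1/1386 ≈ -0.00072150)
Y = -771103/65345 (Y = 1/((-1867)*(-1/1386)) + 439/((-1*35)) = -1/1867*(-1386) + 439/(-35) = 1386/1867 + 439*(-1/35) = 1386/1867 - 439/35 = -771103/65345 ≈ -11.800)
-Y = -1*(-771103/65345) = 771103/65345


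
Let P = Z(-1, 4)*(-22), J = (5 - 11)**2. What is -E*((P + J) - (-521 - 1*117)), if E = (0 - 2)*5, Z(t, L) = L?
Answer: 5860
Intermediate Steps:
J = 36 (J = (-6)**2 = 36)
E = -10 (E = -2*5 = -10)
P = -88 (P = 4*(-22) = -88)
-E*((P + J) - (-521 - 1*117)) = -(-10)*((-88 + 36) - (-521 - 1*117)) = -(-10)*(-52 - (-521 - 117)) = -(-10)*(-52 - 1*(-638)) = -(-10)*(-52 + 638) = -(-10)*586 = -1*(-5860) = 5860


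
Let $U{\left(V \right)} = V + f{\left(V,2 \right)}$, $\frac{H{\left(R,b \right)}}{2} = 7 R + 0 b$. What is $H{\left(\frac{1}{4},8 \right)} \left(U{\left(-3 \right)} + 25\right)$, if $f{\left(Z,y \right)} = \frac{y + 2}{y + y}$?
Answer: $\frac{161}{2} \approx 80.5$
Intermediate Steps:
$f{\left(Z,y \right)} = \frac{2 + y}{2 y}$
$H{\left(R,b \right)} = 14 R$ ($H{\left(R,b \right)} = 2 \left(7 R + 0 b\right) = 2 \left(7 R + 0\right) = 2 \cdot 7 R = 14 R$)
$U{\left(V \right)} = 1 + V$ ($U{\left(V \right)} = V + \frac{2 + 2}{2 \cdot 2} = V + \frac{1}{2} \cdot \frac{1}{2} \cdot 4 = V + 1 = 1 + V$)
$H{\left(\frac{1}{4},8 \right)} \left(U{\left(-3 \right)} + 25\right) = \frac{14}{4} \left(\left(1 - 3\right) + 25\right) = 14 \cdot \frac{1}{4} \left(-2 + 25\right) = \frac{7}{2} \cdot 23 = \frac{161}{2}$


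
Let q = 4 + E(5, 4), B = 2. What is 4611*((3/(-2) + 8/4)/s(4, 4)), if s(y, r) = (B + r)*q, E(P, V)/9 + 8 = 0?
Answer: -1537/272 ≈ -5.6507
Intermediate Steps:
E(P, V) = -72 (E(P, V) = -72 + 9*0 = -72 + 0 = -72)
q = -68 (q = 4 - 72 = -68)
s(y, r) = -136 - 68*r (s(y, r) = (2 + r)*(-68) = -136 - 68*r)
4611*((3/(-2) + 8/4)/s(4, 4)) = 4611*((3/(-2) + 8/4)/(-136 - 68*4)) = 4611*((3*(-½) + 8*(¼))/(-136 - 272)) = 4611*((-3/2 + 2)/(-408)) = 4611*((½)*(-1/408)) = 4611*(-1/816) = -1537/272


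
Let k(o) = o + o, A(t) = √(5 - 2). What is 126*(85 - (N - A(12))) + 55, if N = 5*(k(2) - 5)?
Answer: 11395 + 126*√3 ≈ 11613.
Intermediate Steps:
A(t) = √3
k(o) = 2*o
N = -5 (N = 5*(2*2 - 5) = 5*(4 - 5) = 5*(-1) = -5)
126*(85 - (N - A(12))) + 55 = 126*(85 - (-5 - √3)) + 55 = 126*(85 + (5 + √3)) + 55 = 126*(90 + √3) + 55 = (11340 + 126*√3) + 55 = 11395 + 126*√3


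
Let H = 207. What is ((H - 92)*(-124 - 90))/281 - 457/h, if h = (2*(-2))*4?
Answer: -265343/4496 ≈ -59.018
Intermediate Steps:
h = -16 (h = -4*4 = -16)
((H - 92)*(-124 - 90))/281 - 457/h = ((207 - 92)*(-124 - 90))/281 - 457/(-16) = (115*(-214))*(1/281) - 457*(-1/16) = -24610*1/281 + 457/16 = -24610/281 + 457/16 = -265343/4496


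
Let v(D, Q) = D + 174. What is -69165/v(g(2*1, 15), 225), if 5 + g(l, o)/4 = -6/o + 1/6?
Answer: -1037475/2296 ≈ -451.86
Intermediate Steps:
g(l, o) = -58/3 - 24/o (g(l, o) = -20 + 4*(-6/o + 1/6) = -20 + 4*(1/6 - 6/o) = -20 + (2/3 - 24/o) = -58/3 - 24/o)
v(D, Q) = 174 + D
-69165/v(g(2*1, 15), 225) = -69165/(174 + (-58/3 - 24/15)) = -69165/(174 + (-58/3 - 24*1/15)) = -69165/(174 + (-58/3 - 8/5)) = -69165/(174 - 314/15) = -69165/2296/15 = -69165*15/2296 = -1037475/2296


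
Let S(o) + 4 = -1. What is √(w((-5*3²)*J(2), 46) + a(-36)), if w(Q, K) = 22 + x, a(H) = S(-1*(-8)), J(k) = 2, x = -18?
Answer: I ≈ 1.0*I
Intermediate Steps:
S(o) = -5 (S(o) = -4 - 1 = -5)
a(H) = -5
w(Q, K) = 4 (w(Q, K) = 22 - 18 = 4)
√(w((-5*3²)*J(2), 46) + a(-36)) = √(4 - 5) = √(-1) = I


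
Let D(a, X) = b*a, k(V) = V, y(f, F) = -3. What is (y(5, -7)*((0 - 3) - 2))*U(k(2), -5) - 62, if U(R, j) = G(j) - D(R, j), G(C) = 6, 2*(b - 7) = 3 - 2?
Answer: -197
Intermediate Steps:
b = 15/2 (b = 7 + (3 - 2)/2 = 7 + (½)*1 = 7 + ½ = 15/2 ≈ 7.5000)
D(a, X) = 15*a/2
U(R, j) = 6 - 15*R/2
(y(5, -7)*((0 - 3) - 2))*U(k(2), -5) - 62 = (-3*((0 - 3) - 2))*(6 - 15/2*2) - 62 = (-3*(-3 - 2))*(6 - 15) - 62 = -3*(-5)*(-9) - 62 = 15*(-9) - 62 = -135 - 62 = -197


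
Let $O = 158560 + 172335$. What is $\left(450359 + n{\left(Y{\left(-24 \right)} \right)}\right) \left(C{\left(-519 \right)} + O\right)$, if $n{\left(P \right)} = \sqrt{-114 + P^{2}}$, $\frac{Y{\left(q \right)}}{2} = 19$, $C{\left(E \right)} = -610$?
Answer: $148746822315 + 330285 \sqrt{1330} \approx 1.4876 \cdot 10^{11}$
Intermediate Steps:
$Y{\left(q \right)} = 38$ ($Y{\left(q \right)} = 2 \cdot 19 = 38$)
$O = 330895$
$\left(450359 + n{\left(Y{\left(-24 \right)} \right)}\right) \left(C{\left(-519 \right)} + O\right) = \left(450359 + \sqrt{-114 + 38^{2}}\right) \left(-610 + 330895\right) = \left(450359 + \sqrt{-114 + 1444}\right) 330285 = \left(450359 + \sqrt{1330}\right) 330285 = 148746822315 + 330285 \sqrt{1330}$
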